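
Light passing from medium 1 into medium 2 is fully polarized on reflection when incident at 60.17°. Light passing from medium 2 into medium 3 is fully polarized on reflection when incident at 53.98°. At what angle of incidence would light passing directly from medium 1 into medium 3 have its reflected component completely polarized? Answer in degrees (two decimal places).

θ_B ≈ 67.37°

Each Brewster angle gives a ratio: n₂/n₁ = tan 60.17° = 1.7440, n₃/n₂ = tan 53.98° = 1.3754.
So n₃/n₁ = (n₂/n₁)(n₃/n₂) = 1.7440 × 1.3754 = 2.3986.
θ_B(1→3) = arctan(2.3986) = 67.37°.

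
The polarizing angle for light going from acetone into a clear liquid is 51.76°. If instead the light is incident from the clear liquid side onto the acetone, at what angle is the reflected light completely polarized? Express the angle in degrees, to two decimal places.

The two Brewster angles are complementary: θ_B' = 90° − θ_B = 90° − 51.76° = 38.24°.

θ_B' ≈ 38.24°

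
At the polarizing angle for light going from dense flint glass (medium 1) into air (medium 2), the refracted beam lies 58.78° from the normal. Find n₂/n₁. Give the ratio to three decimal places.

n₂/n₁ ≈ 0.606

At Brewster incidence θ_B = 90° − θ_t = 90° − 58.78° = 31.22°.
Then n₂/n₁ = tan θ_B = tan 31.22° = 0.606.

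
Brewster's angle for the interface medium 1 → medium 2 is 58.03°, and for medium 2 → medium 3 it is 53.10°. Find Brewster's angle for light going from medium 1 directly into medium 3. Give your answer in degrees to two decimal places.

n₂/n₁ = tan 58.03° = 1.6022 and n₃/n₂ = tan 53.10° = 1.3319.
So n₃/n₁ = (n₂/n₁)(n₃/n₂) = 1.6022 × 1.3319 = 2.1339.
θ_B(1→3) = arctan(2.1339) = 64.89°.

θ_B ≈ 64.89°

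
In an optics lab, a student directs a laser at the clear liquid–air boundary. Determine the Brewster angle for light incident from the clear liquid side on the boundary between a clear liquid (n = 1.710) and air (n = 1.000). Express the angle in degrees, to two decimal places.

The reflected p-component vanishes when tan θ_B = n₂/n₁.
tan θ_B = n₂/n₁ = 1.000/1.710 = 0.5848. Taking the arctangent, θ_B = 30.32°.

θ_B ≈ 30.32°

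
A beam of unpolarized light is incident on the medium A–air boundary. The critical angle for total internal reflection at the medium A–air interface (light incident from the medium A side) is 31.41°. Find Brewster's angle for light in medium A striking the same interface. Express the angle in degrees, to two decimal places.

sin θ_c = n₂/n₁, so n₂/n₁ = sin 31.41° = 0.5212.
Brewster: tan θ_B = n₂/n₁ = 0.5212.
θ_B = arctan(0.5212) = 27.53°.

θ_B ≈ 27.53°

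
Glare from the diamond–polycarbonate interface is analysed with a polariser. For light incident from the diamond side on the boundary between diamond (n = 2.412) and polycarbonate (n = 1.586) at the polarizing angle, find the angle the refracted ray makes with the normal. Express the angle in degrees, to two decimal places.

θ_t ≈ 56.67°

First find Brewster's angle: tan θ_B = 1.586/2.412 = 0.6575, giving θ_B = 33.33°.
The refracted ray is perpendicular to the reflected ray, so θ_t = 90° − θ_B = 56.67°.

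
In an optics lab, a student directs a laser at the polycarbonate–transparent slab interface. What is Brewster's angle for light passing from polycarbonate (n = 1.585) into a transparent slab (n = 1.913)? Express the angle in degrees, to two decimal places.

θ_B ≈ 50.36°

Brewster's condition: tan θ_B = n₂/n₁ = 1.913/1.585 = 1.2069.
θ_B = arctan(1.2069) = 50.36°.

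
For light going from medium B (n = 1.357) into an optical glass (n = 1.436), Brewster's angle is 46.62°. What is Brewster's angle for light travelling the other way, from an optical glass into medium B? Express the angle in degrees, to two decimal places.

tan θ_B' = n₁/n₂ = 1/tan θ_B, so θ_B' = 90° − θ_B.
θ_B' = 90° − 46.62° = 43.38°.

θ_B' ≈ 43.38°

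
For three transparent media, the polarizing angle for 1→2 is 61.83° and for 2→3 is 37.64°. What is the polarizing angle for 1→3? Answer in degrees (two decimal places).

θ_B ≈ 55.22°

Each Brewster angle gives a ratio: n₂/n₁ = tan 61.83° = 1.8673, n₃/n₂ = tan 37.64° = 0.7712.
Multiplying, n₃/n₁ = 1.8673 × 0.7712 = 1.4401, and θ_B(1→3) = arctan 1.4401 = 55.22°.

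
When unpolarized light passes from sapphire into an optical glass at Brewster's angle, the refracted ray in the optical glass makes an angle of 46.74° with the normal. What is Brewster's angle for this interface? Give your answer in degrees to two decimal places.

At Brewster's angle the reflected and refracted rays are perpendicular, so θ_B + θ_t = 90°.
So θ_B = 90° − θ_t = 90° − 46.74° = 43.26°.

θ_B ≈ 43.26°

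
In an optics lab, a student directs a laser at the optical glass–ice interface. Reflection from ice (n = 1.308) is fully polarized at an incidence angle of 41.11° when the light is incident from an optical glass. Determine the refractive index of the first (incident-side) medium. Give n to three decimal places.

n ≈ 1.499

At Brewster's angle, tan θ_B = n₂/n₁ with n₁ on the incident side (an optical glass) and n₂ on the transmitted side (ice).
n₁ = n₂ / tan θ_B = 1.308 / tan 41.11° = 1.499.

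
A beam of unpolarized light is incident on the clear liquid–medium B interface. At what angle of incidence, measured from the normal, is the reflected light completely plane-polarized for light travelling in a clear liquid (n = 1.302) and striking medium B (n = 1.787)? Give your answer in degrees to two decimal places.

tan θ_B = n₂/n₁ = 1.787/1.302 = 1.3725. Taking the arctangent, θ_B = 53.92°.

θ_B ≈ 53.92°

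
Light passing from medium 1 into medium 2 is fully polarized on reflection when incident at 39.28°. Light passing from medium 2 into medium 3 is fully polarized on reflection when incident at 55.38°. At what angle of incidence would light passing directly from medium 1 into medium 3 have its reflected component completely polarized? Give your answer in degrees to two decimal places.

tan θ_B(1→2) = n₂/n₁ = tan 39.28° = 0.8179.
tan θ_B(2→3) = n₃/n₂ = tan 55.38° = 1.4485.
So n₃/n₁ = (n₂/n₁)(n₃/n₂) = 0.8179 × 1.4485 = 1.1847.
θ_B(1→3) = arctan(1.1847) = 49.83°.

θ_B ≈ 49.83°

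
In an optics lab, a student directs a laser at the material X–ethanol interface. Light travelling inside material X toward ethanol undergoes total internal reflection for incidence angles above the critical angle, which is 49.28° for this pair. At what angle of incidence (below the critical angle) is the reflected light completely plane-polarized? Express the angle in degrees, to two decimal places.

sin θ_c = n₂/n₁, so n₂/n₁ = sin 49.28° = 0.7579.
Brewster: tan θ_B = n₂/n₁ = 0.7579.
θ_B = arctan(0.7579) = 37.16°.

θ_B ≈ 37.16°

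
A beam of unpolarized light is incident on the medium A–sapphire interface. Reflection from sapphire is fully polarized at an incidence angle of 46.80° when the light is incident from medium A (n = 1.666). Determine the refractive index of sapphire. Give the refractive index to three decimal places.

Full polarization of the reflected beam means tan θ_B = n₂/n₁, where n₁ is the incident medium (medium A).
n₂ = n₁ tan θ_B = 1.666 × tan 46.80° = 1.774.

n ≈ 1.774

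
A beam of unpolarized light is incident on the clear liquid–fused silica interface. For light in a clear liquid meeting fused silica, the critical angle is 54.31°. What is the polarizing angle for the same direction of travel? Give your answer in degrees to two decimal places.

θ_B ≈ 39.08°

sin θ_c = n₂/n₁, so n₂/n₁ = sin 54.31° = 0.8122.
Brewster: tan θ_B = n₂/n₁ = 0.8122.
θ_B = arctan(0.8122) = 39.08°.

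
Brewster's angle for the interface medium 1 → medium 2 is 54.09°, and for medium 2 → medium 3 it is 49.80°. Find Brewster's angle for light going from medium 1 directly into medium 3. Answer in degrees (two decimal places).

tan θ_B(1→2) = n₂/n₁ = tan 54.09° = 1.3809.
tan θ_B(2→3) = n₃/n₂ = tan 49.80° = 1.1833.
So n₃/n₁ = (n₂/n₁)(n₃/n₂) = 1.3809 × 1.1833 = 1.6341.
θ_B(1→3) = arctan(1.6341) = 58.54°.

θ_B ≈ 58.54°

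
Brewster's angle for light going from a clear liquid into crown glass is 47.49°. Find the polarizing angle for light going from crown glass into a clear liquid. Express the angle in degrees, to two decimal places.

θ_B' ≈ 42.51°

Reversing the direction swaps n₁ and n₂, so tan θ_B' = 1/tan θ_B and θ_B' = 90° − θ_B.
Hence θ_B' = 90° − 47.49° = 42.51°.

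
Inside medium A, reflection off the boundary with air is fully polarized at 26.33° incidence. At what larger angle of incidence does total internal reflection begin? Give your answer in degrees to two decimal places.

From Brewster, n₂/n₁ = tan θ_B = tan 26.33° = 0.4949.
Then sin θ_c = n₂/n₁ = 0.4949, so θ_c = arcsin 0.4949 = 29.66°.

θ_c ≈ 29.66°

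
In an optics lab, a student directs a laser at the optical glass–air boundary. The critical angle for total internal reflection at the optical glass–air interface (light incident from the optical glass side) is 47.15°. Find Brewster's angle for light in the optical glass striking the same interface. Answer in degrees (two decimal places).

sin θ_c = n₂/n₁, so n₂/n₁ = sin 47.15° = 0.7331.
Brewster: tan θ_B = n₂/n₁ = 0.7331.
θ_B = arctan(0.7331) = 36.25°.

θ_B ≈ 36.25°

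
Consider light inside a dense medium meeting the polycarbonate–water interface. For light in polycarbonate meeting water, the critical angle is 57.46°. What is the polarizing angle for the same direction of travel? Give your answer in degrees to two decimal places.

θ_B ≈ 40.13°

At the critical angle sin θ_c = n₂/n₁, giving n₂/n₁ = sin 57.46° = 0.8430.
Then tan θ_B = n₂/n₁ = 0.8430, so θ_B = arctan 0.8430 = 40.13°.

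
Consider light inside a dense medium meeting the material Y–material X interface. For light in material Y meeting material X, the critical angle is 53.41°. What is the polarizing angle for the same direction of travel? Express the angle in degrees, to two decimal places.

θ_B ≈ 38.76°

At the critical angle sin θ_c = n₂/n₁, giving n₂/n₁ = sin 53.41° = 0.8029.
Then tan θ_B = n₂/n₁ = 0.8029, so θ_B = arctan 0.8029 = 38.76°.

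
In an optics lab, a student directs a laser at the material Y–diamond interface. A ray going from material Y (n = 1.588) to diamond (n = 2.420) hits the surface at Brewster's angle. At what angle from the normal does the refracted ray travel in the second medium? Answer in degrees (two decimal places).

First find Brewster's angle: tan θ_B = 2.420/1.588 = 1.5239, giving θ_B = 56.73°.
The refracted ray is perpendicular to the reflected ray, so θ_t = 90° − θ_B = 33.27°.

θ_t ≈ 33.27°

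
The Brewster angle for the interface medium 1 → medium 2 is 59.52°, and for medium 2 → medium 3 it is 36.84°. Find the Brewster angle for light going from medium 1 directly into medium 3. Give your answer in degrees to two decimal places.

θ_B ≈ 51.85°

Each Brewster angle gives a ratio: n₂/n₁ = tan 59.52° = 1.6990, n₃/n₂ = tan 36.84° = 0.7492.
n₃/n₁ = 1.2729. Then tan θ_B(1→3) = n₃/n₁, so θ_B(1→3) = arctan(1.2729) = 51.85°.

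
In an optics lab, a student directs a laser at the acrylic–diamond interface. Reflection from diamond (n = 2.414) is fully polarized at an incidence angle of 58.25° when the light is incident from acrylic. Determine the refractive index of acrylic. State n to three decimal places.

Brewster's law: tan θ_B = n₂/n₁ (light incident in acrylic, refracted into diamond).
n₁ = n₂ / tan θ_B = 2.414 / tan 58.25° = 1.494.

n ≈ 1.494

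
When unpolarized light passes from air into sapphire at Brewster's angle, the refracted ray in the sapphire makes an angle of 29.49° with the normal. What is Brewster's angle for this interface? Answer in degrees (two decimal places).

θ_B ≈ 60.51°

Since the reflected and refracted rays are at right angles at the polarizing angle, θ_B + θ_t = 90°.
θ_B = 90° − 29.49° = 60.51°.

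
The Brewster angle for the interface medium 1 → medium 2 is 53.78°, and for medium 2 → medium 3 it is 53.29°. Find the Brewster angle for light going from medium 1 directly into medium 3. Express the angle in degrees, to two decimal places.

n₂/n₁ = tan 53.78° = 1.3653 and n₃/n₂ = tan 53.29° = 1.3411.
So n₃/n₁ = (n₂/n₁)(n₃/n₂) = 1.3653 × 1.3411 = 1.8311.
θ_B(1→3) = arctan(1.8311) = 61.36°.

θ_B ≈ 61.36°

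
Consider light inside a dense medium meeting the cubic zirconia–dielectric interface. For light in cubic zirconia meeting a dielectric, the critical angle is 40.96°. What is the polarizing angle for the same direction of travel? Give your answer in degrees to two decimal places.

sin θ_c = n₂/n₁, so n₂/n₁ = sin 40.96° = 0.6555.
Brewster: tan θ_B = n₂/n₁ = 0.6555.
θ_B = arctan(0.6555) = 33.25°.

θ_B ≈ 33.25°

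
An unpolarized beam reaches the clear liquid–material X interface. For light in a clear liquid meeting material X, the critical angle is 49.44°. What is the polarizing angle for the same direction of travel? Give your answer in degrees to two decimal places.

θ_B ≈ 37.22°

sin θ_c = n₂/n₁, so n₂/n₁ = sin 49.44° = 0.7597.
Brewster: tan θ_B = n₂/n₁ = 0.7597.
θ_B = arctan(0.7597) = 37.22°.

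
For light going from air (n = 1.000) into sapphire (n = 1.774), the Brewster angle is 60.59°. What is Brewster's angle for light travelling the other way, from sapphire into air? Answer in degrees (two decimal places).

θ_B' ≈ 29.41°

Reversing the direction swaps n₁ and n₂, so tan θ_B' = 1/tan θ_B and θ_B' = 90° − θ_B.
Hence θ_B' = 90° − 60.59° = 29.41°.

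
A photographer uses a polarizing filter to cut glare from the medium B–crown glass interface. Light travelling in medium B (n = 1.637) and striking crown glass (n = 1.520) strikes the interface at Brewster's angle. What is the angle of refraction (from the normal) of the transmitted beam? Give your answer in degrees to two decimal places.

tan θ_B = n₂/n₁ = 1.520/1.637 = 0.9285, so θ_B = 42.88°.
The refracted ray is perpendicular to the reflected ray, so θ_t = 90° − θ_B = 47.12°.

θ_t ≈ 47.12°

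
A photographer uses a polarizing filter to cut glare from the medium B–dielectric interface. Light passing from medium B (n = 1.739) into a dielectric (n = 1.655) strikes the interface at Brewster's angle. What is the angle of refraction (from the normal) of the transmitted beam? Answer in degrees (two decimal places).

tan θ_B = n₂/n₁ = 1.655/1.739 = 0.9517, so θ_B = 43.58°.
The refracted ray is perpendicular to the reflected ray, so θ_t = 90° − θ_B = 46.42°.

θ_t ≈ 46.42°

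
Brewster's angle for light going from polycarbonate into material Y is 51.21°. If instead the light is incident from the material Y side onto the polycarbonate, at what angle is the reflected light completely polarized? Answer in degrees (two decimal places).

The two Brewster angles are complementary: θ_B' = 90° − θ_B = 90° − 51.21° = 38.79°.

θ_B' ≈ 38.79°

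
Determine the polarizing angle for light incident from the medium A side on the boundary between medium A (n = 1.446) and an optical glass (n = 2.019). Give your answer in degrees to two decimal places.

θ_B ≈ 54.39°

The reflected p-component vanishes when tan θ_B = n₂/n₁.
tan θ_B = n₂/n₁ = 2.019/1.446 = 1.3963. Taking the arctangent, θ_B = 54.39°.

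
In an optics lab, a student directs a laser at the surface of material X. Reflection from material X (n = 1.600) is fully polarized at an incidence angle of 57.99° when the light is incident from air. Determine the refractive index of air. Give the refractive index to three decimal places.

Full polarization of the reflected beam means tan θ_B = n₂/n₁, where n₁ is the incident medium (air).
n₁ = n₂ / tan θ_B = 1.600 / tan 57.99° = 1.000.

n ≈ 1.000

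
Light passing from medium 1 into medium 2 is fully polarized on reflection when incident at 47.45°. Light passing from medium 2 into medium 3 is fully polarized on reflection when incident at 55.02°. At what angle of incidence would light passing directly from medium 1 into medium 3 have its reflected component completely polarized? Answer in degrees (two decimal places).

n₂/n₁ = tan 47.45° = 1.0894 and n₃/n₂ = tan 55.02° = 1.4292.
n₃/n₁ = 1.5570. Then tan θ_B(1→3) = n₃/n₁, so θ_B(1→3) = arctan(1.5570) = 57.29°.

θ_B ≈ 57.29°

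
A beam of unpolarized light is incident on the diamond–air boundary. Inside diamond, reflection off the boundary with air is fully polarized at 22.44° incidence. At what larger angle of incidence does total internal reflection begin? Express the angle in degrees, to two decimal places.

θ_c ≈ 24.39°

From Brewster, n₂/n₁ = tan θ_B = tan 22.44° = 0.4130.
Then sin θ_c = n₂/n₁ = 0.4130, so θ_c = arcsin 0.4130 = 24.39°.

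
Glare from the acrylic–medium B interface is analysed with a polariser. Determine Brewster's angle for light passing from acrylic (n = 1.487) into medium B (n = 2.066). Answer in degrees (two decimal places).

θ_B ≈ 54.26°

Here n₂/n₁ = 2.066/1.487 = 1.3894, and Brewster's law gives tan θ_B = n₂/n₁.
So θ_B = arctan 1.3894 = 54.26°.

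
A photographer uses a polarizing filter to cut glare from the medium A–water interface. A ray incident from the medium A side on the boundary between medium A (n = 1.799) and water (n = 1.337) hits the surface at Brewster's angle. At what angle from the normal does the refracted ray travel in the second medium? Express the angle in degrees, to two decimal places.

First find Brewster's angle: tan θ_B = 1.337/1.799 = 0.7432, giving θ_B = 36.62°.
The refracted ray is perpendicular to the reflected ray, so θ_t = 90° − θ_B = 53.38°.

θ_t ≈ 53.38°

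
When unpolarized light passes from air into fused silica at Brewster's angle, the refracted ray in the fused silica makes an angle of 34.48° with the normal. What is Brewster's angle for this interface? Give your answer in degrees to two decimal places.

At Brewster's angle the reflected and refracted rays are perpendicular, so θ_B + θ_t = 90°.
θ_B = 90° − 34.48° = 55.52°.

θ_B ≈ 55.52°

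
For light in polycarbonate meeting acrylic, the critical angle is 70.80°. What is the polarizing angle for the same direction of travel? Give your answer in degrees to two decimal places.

θ_B ≈ 43.36°

At the critical angle sin θ_c = n₂/n₁, giving n₂/n₁ = sin 70.80° = 0.9444.
Then tan θ_B = n₂/n₁ = 0.9444, so θ_B = arctan 0.9444 = 43.36°.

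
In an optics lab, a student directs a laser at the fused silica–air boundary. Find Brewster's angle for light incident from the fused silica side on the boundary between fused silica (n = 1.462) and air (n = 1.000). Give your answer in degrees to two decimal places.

At Brewster's angle the reflected and refracted rays are perpendicular, which with Snell's law gives tan θ_B = n₂/n₁.
tan θ_B = n₂/n₁ = 1.000/1.462 = 0.6840. Taking the arctangent, θ_B = 34.37°.

θ_B ≈ 34.37°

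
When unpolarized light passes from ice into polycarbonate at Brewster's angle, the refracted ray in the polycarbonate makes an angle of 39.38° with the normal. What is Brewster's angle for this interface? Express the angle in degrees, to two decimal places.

θ_B ≈ 50.62°

Brewster's condition makes the reflected and refracted beams perpendicular: θ_B + θ_t = 90°.
So θ_B = 90° − θ_t = 90° − 39.38° = 50.62°.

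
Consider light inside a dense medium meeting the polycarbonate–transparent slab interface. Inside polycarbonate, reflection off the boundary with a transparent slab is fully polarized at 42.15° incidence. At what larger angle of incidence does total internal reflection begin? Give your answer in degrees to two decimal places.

n₂/n₁ = tan 42.15° = 0.9052; the critical angle satisfies sin θ_c = n₂/n₁.
θ_c = arcsin(0.9052) = 64.84°.

θ_c ≈ 64.84°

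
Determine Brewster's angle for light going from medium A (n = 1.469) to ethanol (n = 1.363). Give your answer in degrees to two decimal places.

θ_B ≈ 42.86°

Brewster's condition: tan θ_B = n₂/n₁ = 1.363/1.469 = 0.9278. Taking the arctangent, θ_B = 42.86°.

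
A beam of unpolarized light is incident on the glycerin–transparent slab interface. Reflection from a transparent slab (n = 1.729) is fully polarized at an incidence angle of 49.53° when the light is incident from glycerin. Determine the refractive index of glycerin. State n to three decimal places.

Brewster's law: tan θ_B = n₂/n₁ (light incident in glycerin, refracted into a transparent slab).
n₁ = n₂ / tan θ_B = 1.729 / tan 49.53° = 1.475.

n ≈ 1.475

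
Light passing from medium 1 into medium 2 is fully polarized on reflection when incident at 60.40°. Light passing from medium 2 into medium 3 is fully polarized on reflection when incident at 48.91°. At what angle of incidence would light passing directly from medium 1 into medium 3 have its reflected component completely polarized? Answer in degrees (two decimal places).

n₂/n₁ = tan 60.40° = 1.7603 and n₃/n₂ = tan 48.91° = 1.1467.
n₃/n₁ = 2.0186. Then tan θ_B(1→3) = n₃/n₁, so θ_B(1→3) = arctan(2.0186) = 63.65°.

θ_B ≈ 63.65°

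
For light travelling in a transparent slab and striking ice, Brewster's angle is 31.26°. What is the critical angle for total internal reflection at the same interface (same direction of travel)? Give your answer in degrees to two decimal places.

θ_c ≈ 37.38°

tan θ_B = n₂/n₁ = tan 31.26° = 0.6071.
Total internal reflection: sin θ_c = n₂/n₁ = 0.6071.
θ_c = arcsin(0.6071) = 37.38°.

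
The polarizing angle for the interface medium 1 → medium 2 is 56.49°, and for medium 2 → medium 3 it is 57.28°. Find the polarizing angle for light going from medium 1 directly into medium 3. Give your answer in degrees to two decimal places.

θ_B ≈ 66.95°

n₂/n₁ = tan 56.49° = 1.5103 and n₃/n₂ = tan 57.28° = 1.5565.
Multiplying, n₃/n₁ = 1.5103 × 1.5565 = 2.3507, and θ_B(1→3) = arctan 2.3507 = 66.95°.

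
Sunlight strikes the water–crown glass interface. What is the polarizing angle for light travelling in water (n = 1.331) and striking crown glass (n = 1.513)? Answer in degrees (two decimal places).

At Brewster's angle the reflected and refracted rays are perpendicular, which with Snell's law gives tan θ_B = n₂/n₁.
Here n₂/n₁ = 1.513/1.331 = 1.1367, and Brewster's law gives tan θ_B = n₂/n₁.
θ_B = arctan(1.1367) = 48.66°.

θ_B ≈ 48.66°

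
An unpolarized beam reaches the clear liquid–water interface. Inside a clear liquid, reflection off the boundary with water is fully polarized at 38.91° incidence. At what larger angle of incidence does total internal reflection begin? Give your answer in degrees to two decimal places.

θ_c ≈ 53.82°

tan θ_B = n₂/n₁ = tan 38.91° = 0.8072.
Total internal reflection: sin θ_c = n₂/n₁ = 0.8072.
θ_c = arcsin(0.8072) = 53.82°.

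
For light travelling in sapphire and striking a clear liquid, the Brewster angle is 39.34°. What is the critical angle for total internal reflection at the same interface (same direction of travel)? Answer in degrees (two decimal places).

n₂/n₁ = tan 39.34° = 0.8197; the critical angle satisfies sin θ_c = n₂/n₁.
θ_c = arcsin(0.8197) = 55.05°.

θ_c ≈ 55.05°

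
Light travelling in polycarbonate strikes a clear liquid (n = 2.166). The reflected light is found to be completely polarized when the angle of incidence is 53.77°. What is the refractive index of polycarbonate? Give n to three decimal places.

n ≈ 1.587

Brewster's law: tan θ_B = n₂/n₁ (light incident in polycarbonate, refracted into a clear liquid).
n₁ = n₂ / tan θ_B = 2.166 / tan 53.77° = 1.587.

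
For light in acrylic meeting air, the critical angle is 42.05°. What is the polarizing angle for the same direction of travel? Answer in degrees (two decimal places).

At the critical angle sin θ_c = n₂/n₁, giving n₂/n₁ = sin 42.05° = 0.6698.
Then tan θ_B = n₂/n₁ = 0.6698, so θ_B = arctan 0.6698 = 33.81°.

θ_B ≈ 33.81°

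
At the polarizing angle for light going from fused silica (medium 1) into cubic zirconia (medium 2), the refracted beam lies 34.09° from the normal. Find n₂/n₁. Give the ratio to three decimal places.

n₂/n₁ ≈ 1.478

At Brewster incidence θ_B = 90° − θ_t = 90° − 34.09° = 55.91°.
Then n₂/n₁ = tan θ_B = tan 55.91° = 1.478.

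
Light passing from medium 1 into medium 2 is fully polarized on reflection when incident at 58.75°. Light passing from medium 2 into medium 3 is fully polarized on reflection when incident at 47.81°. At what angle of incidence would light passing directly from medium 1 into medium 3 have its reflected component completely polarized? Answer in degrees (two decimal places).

θ_B ≈ 61.19°

Each Brewster angle gives a ratio: n₂/n₁ = tan 58.75° = 1.6479, n₃/n₂ = tan 47.81° = 1.1032.
n₃/n₁ = 1.8181. Then tan θ_B(1→3) = n₃/n₁, so θ_B(1→3) = arctan(1.8181) = 61.19°.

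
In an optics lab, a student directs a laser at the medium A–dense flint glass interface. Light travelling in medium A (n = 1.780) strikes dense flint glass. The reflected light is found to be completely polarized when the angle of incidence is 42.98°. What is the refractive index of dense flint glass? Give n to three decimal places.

n ≈ 1.659

Full polarization of the reflected beam means tan θ_B = n₂/n₁, where n₁ is the incident medium (medium A).
n₂ = n₁ tan θ_B = 1.780 × tan 42.98° = 1.659.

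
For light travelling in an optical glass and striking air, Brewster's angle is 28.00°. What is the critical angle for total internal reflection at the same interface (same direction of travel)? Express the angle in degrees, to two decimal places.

n₂/n₁ = tan 28.00° = 0.5317; the critical angle satisfies sin θ_c = n₂/n₁.
θ_c = arcsin(0.5317) = 32.12°.

θ_c ≈ 32.12°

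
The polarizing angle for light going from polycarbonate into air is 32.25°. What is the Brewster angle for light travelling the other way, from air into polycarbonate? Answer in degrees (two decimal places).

The two Brewster angles are complementary: θ_B' = 90° − θ_B = 90° − 32.25° = 57.75°.

θ_B' ≈ 57.75°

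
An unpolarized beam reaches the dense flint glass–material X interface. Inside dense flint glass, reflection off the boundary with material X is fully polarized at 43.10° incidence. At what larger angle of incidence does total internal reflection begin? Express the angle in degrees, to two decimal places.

θ_c ≈ 69.36°

tan θ_B = n₂/n₁ = tan 43.10° = 0.9358.
Total internal reflection: sin θ_c = n₂/n₁ = 0.9358.
θ_c = arcsin(0.9358) = 69.36°.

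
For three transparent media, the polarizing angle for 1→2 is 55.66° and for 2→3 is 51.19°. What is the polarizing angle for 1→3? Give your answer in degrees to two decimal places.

Each Brewster angle gives a ratio: n₂/n₁ = tan 55.66° = 1.4637, n₃/n₂ = tan 51.19° = 1.2433.
Multiplying, n₃/n₁ = 1.4637 × 1.2433 = 1.8199, and θ_B(1→3) = arctan 1.8199 = 61.21°.

θ_B ≈ 61.21°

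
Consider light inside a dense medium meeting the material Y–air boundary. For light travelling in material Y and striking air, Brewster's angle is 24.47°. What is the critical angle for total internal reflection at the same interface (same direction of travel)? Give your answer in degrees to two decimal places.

tan θ_B = n₂/n₁ = tan 24.47° = 0.4551.
Total internal reflection: sin θ_c = n₂/n₁ = 0.4551.
θ_c = arcsin(0.4551) = 27.07°.

θ_c ≈ 27.07°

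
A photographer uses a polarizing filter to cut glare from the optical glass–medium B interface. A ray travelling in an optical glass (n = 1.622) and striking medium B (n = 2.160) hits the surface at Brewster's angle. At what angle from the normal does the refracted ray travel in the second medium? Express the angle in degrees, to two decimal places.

θ_t ≈ 36.90°

tan θ_B = n₂/n₁ = 2.160/1.622 = 1.3317, so θ_B = 53.10°.
Since θ_B + θ_t = 90° at Brewster incidence, θ_t = 90° − 53.10° = 36.90°.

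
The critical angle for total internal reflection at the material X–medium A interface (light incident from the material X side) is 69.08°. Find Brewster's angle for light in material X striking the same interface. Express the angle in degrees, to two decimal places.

At the critical angle sin θ_c = n₂/n₁, giving n₂/n₁ = sin 69.08° = 0.9341.
Then tan θ_B = n₂/n₁ = 0.9341, so θ_B = arctan 0.9341 = 43.05°.

θ_B ≈ 43.05°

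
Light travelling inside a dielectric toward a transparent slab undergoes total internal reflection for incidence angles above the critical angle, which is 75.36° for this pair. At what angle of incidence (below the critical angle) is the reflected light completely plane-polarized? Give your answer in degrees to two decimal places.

θ_B ≈ 44.05°

n₂/n₁ = sin θ_c = sin 75.36° = 0.9675.
tan θ_B equals the same ratio, so θ_B = arctan(0.9675) = 44.05°.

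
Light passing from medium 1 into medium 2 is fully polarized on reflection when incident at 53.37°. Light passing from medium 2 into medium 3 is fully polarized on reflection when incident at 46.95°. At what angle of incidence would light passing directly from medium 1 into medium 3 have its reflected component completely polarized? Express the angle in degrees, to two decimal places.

θ_B ≈ 55.22°

tan θ_B(1→2) = n₂/n₁ = tan 53.37° = 1.3450.
tan θ_B(2→3) = n₃/n₂ = tan 46.95° = 1.0705.
Multiplying, n₃/n₁ = 1.3450 × 1.0705 = 1.4398, and θ_B(1→3) = arctan 1.4398 = 55.22°.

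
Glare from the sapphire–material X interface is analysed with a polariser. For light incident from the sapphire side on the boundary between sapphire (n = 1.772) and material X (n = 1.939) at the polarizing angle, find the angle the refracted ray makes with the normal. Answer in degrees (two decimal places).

θ_t ≈ 42.42°

θ_B = arctan(n₂/n₁) = arctan(1.939/1.772) = 47.58°.
Since θ_B + θ_t = 90° at Brewster incidence, θ_t = 90° − 47.58° = 42.42°.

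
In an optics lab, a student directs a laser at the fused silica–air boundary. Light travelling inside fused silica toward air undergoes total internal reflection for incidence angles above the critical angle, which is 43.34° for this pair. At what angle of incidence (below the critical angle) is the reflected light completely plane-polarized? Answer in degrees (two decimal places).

θ_B ≈ 34.46°

At the critical angle sin θ_c = n₂/n₁, giving n₂/n₁ = sin 43.34° = 0.6863.
Then tan θ_B = n₂/n₁ = 0.6863, so θ_B = arctan 0.6863 = 34.46°.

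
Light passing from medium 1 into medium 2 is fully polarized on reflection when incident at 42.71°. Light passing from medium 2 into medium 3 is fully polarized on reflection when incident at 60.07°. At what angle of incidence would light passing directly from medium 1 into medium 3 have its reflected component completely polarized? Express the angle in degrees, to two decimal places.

θ_B ≈ 58.05°

Each Brewster angle gives a ratio: n₂/n₁ = tan 42.71° = 0.9231, n₃/n₂ = tan 60.07° = 1.7369.
Multiplying, n₃/n₁ = 0.9231 × 1.7369 = 1.6034, and θ_B(1→3) = arctan 1.6034 = 58.05°.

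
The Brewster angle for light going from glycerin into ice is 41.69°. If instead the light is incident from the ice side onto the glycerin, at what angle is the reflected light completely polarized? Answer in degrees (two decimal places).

The two Brewster angles are complementary: θ_B' = 90° − θ_B = 90° − 41.69° = 48.31°.

θ_B' ≈ 48.31°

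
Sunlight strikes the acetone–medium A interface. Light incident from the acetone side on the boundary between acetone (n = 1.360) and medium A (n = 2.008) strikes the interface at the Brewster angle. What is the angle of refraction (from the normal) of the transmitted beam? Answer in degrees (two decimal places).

θ_B = arctan(n₂/n₁) = arctan(2.008/1.360) = 55.89°.
Since θ_B + θ_t = 90° at Brewster incidence, θ_t = 90° − 55.89° = 34.11°.

θ_t ≈ 34.11°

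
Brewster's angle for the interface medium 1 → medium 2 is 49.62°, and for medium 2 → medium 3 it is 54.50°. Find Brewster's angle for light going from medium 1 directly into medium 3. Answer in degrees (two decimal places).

tan θ_B(1→2) = n₂/n₁ = tan 49.62° = 1.1758.
tan θ_B(2→3) = n₃/n₂ = tan 54.50° = 1.4019.
n₃/n₁ = 1.6484. Then tan θ_B(1→3) = n₃/n₁, so θ_B(1→3) = arctan(1.6484) = 58.76°.

θ_B ≈ 58.76°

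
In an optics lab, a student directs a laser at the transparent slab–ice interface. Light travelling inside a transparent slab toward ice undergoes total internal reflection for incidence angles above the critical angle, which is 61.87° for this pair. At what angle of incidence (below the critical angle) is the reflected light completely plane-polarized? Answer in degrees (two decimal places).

n₂/n₁ = sin θ_c = sin 61.87° = 0.8819.
tan θ_B equals the same ratio, so θ_B = arctan(0.8819) = 41.41°.

θ_B ≈ 41.41°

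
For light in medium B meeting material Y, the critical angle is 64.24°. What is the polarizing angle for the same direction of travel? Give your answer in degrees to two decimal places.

n₂/n₁ = sin θ_c = sin 64.24° = 0.9006.
tan θ_B equals the same ratio, so θ_B = arctan(0.9006) = 42.01°.

θ_B ≈ 42.01°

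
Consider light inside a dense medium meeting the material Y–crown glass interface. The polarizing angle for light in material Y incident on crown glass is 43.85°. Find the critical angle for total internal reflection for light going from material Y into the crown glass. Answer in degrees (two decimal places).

θ_c ≈ 73.87°

n₂/n₁ = tan 43.85° = 0.9606; the critical angle satisfies sin θ_c = n₂/n₁.
θ_c = arcsin(0.9606) = 73.87°.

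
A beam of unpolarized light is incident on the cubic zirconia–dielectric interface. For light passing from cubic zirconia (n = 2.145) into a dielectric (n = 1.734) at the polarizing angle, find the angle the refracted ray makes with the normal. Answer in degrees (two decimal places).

θ_t ≈ 51.05°

θ_B = arctan(n₂/n₁) = arctan(1.734/2.145) = 38.95°.
Since θ_B + θ_t = 90° at Brewster incidence, θ_t = 90° − 38.95° = 51.05°.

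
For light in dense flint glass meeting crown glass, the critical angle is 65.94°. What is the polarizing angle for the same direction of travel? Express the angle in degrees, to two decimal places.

sin θ_c = n₂/n₁, so n₂/n₁ = sin 65.94° = 0.9131.
Brewster: tan θ_B = n₂/n₁ = 0.9131.
θ_B = arctan(0.9131) = 42.40°.

θ_B ≈ 42.40°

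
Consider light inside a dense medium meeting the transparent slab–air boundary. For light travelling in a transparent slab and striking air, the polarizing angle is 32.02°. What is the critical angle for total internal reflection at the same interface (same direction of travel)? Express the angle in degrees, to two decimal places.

θ_c ≈ 38.71°

tan θ_B = n₂/n₁ = tan 32.02° = 0.6254.
Total internal reflection: sin θ_c = n₂/n₁ = 0.6254.
θ_c = arcsin(0.6254) = 38.71°.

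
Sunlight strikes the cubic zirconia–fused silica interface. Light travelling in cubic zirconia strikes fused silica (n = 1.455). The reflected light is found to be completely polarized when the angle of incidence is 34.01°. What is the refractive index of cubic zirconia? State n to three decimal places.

n ≈ 2.156

At Brewster's angle, tan θ_B = n₂/n₁ with n₁ on the incident side (cubic zirconia) and n₂ on the transmitted side (fused silica).
n₁ = n₂ / tan θ_B = 1.455 / tan 34.01° = 2.156.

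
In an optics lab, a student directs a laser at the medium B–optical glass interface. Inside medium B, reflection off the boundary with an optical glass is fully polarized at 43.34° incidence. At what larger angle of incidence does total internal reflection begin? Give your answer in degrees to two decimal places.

θ_c ≈ 70.68°

n₂/n₁ = tan 43.34° = 0.9437; the critical angle satisfies sin θ_c = n₂/n₁.
θ_c = arcsin(0.9437) = 70.68°.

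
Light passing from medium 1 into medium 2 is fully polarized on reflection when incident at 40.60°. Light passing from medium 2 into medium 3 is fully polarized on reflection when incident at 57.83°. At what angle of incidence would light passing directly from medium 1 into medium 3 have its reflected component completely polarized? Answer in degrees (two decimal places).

tan θ_B(1→2) = n₂/n₁ = tan 40.60° = 0.8571.
tan θ_B(2→3) = n₃/n₂ = tan 57.83° = 1.5898.
Multiplying, n₃/n₁ = 0.8571 × 1.5898 = 1.3626, and θ_B(1→3) = arctan 1.3626 = 53.73°.

θ_B ≈ 53.73°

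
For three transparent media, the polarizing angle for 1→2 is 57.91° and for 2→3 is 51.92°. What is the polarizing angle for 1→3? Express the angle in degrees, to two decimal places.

tan θ_B(1→2) = n₂/n₁ = tan 57.91° = 1.5948.
tan θ_B(2→3) = n₃/n₂ = tan 51.92° = 1.2763.
So n₃/n₁ = (n₂/n₁)(n₃/n₂) = 1.5948 × 1.2763 = 2.0353.
θ_B(1→3) = arctan(2.0353) = 63.83°.

θ_B ≈ 63.83°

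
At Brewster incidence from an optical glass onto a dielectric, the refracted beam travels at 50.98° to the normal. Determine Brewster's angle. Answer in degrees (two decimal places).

θ_B ≈ 39.02°

Since the reflected and refracted rays are at right angles at the polarizing angle, θ_B + θ_t = 90°.
So θ_B = 90° − θ_t = 90° − 50.98° = 39.02°.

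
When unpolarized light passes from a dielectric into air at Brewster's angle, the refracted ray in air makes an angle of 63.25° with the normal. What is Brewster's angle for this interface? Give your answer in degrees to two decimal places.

Since the reflected and refracted rays are at right angles at the polarizing angle, θ_B + θ_t = 90°.
θ_B = 90° − 63.25° = 26.75°.

θ_B ≈ 26.75°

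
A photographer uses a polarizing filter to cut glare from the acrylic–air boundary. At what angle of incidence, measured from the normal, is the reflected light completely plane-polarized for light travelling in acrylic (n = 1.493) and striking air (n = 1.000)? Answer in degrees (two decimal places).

θ_B ≈ 33.81°

tan θ_B = n₂/n₁ = 1.000/1.493 = 0.6698. Taking the arctangent, θ_B = 33.81°.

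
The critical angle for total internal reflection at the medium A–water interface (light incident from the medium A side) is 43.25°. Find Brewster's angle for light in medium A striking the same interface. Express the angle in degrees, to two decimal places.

θ_B ≈ 34.42°

At the critical angle sin θ_c = n₂/n₁, giving n₂/n₁ = sin 43.25° = 0.6852.
Then tan θ_B = n₂/n₁ = 0.6852, so θ_B = arctan 0.6852 = 34.42°.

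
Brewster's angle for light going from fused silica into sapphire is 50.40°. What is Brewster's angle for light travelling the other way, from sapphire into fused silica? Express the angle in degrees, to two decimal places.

The two Brewster angles are complementary: θ_B' = 90° − θ_B = 90° − 50.40° = 39.60°.

θ_B' ≈ 39.60°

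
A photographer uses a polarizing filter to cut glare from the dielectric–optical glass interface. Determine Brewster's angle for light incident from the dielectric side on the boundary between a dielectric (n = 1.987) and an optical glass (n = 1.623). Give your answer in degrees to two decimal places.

The reflected p-component vanishes when tan θ_B = n₂/n₁.
tan θ_B = n₂/n₁ = 1.623/1.987 = 0.8168. Taking the arctangent, θ_B = 39.24°.

θ_B ≈ 39.24°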